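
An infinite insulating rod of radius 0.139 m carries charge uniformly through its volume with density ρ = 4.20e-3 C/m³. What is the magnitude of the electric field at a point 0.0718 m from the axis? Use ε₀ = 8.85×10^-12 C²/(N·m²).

1.70e7 V/m

Choose a coaxial cylinder of radius r = 0.0718 m (arbitrary length L) as the Gaussian surface (r < R).
Charge inside radius r per length L is ρ·πr²·L, so λ_enc = ρπr² = 6.802×10^-5 C/m.
Applying ∮E·dA = Q_enc/ε₀ with the end caps contributing no flux:
E = |λ_enc|/(2πε₀r) = (6.802e-5)/(2π·8.85×10^-12·0.0718) = 1.70×10^7 N/C.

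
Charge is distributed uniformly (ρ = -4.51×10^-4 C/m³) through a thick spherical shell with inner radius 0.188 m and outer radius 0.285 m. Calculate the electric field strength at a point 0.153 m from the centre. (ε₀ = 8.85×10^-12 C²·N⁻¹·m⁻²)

|E| = 0 N/C

Symmetry ⇒ E = E(r) r̂. Gaussian sphere of radius r = 0.153 m (r < 0.188 m, inside the empty cavity).
No charge is enclosed, so by Gauss's law E·4πr² = 0 ⇒ E = 0.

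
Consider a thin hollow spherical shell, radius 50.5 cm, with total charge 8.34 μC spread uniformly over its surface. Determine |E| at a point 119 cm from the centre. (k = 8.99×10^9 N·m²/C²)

E ≈ 5.29×10^4 V/m

Use a concentric Gaussian sphere at r = 119 cm (r > 50.5 cm).
The entire shell is enclosed: Q_enc = 8.34×10^-6 C.
Applying ∮E·dA = Q_enc/ε₀ with Φ = E(4πr²):
E = k|Q_enc|/r² = (8.99×10^9)(8.34×10^-6)/(1.19)² = 5.29e4 N/C.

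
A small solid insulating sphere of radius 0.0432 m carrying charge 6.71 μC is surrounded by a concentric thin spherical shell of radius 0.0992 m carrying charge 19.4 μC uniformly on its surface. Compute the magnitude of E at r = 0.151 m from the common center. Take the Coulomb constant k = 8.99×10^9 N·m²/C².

By spherical symmetry E is radial; choose a Gaussian sphere of radius r = 0.151 m (r > 0.0992 m, enclosing both).
Q_enc = (6.71 μC) + (19.4 μC) = 2.611×10^-5 C.
Gauss's law: E·4πr² = Q_enc/ε₀.
E = k|Q_enc|/r² = (8.99×10^9)(2.611×10^-5)/(0.151)² = 1.03e7 N/C.

|E| = 1.03×10^7 N/C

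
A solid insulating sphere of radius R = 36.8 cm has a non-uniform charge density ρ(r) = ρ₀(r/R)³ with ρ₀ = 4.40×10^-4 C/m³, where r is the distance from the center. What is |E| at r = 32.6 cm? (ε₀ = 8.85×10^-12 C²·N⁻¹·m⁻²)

E = 1.88×10^6 N/C

Take a concentric spherical Gaussian surface of radius r = 32.6 cm (r < R).
Q_enc = ∫₀^r ρ(r')·4πr'² dr' = (4πρ₀/R³) ∫₀^r r'^5 dr' = 4πρ₀ r^6/(6·R³) = 2.22e-5 C.
Applying ∮E·dA = Q_enc/ε₀ with Φ = E(4πr²):
E = |Q_enc|/(4πε₀r²) = (2.22×10^-5)/(4π·8.85×10^-12·(0.326)²) = 1.88×10^6 N/C.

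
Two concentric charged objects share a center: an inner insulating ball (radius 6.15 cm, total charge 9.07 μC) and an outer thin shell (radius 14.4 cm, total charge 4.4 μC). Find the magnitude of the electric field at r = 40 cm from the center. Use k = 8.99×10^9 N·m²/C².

Take a concentric spherical Gaussian surface of radius r = 40 cm (r > 14.4 cm, enclosing both).
Q_enc = (9.07 μC) + (4.4 μC) = 1.347×10^-5 C.
Gauss's law: E·4πr² = Q_enc/ε₀.
E = k|Q_enc|/r² = (8.99×10^9)(1.347×10^-5)/(0.4)² = 7.57×10^5 N/C.

E ≈ 7.57×10^5 V/m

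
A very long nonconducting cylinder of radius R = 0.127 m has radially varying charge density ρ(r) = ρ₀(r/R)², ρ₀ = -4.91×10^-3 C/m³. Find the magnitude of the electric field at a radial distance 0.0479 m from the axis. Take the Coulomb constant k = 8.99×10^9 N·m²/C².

E ≈ 9.45×10^5 N/C

Coaxial Gaussian cylinder, radius r = 0.0479 m, length L (r < R).
λ_enc = ∫₀^r ρ(r')·2πr' dr' = (2πρ₀/R²)·r^4/4 = -2.517×10^-6 C/m.
Applying ∮E·dA = Q_enc/ε₀ with the end caps contributing no flux:
E = 2k|λ_enc|/r = 2(8.99×10^9)(2.517×10^-6)/(0.0479) = 9.45×10^5 N/C.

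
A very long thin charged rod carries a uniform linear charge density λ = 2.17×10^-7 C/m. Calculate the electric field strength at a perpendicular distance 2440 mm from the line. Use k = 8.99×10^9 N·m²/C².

Coaxial Gaussian cylinder, radius r = 2440 mm, length L.
Q_enc = λL, so λ_enc = 2.17×10^-7 C/m.
Gauss's law: E·2πrL = λ_enc L/ε₀.
E = 2k|λ_enc|/r = 2(8.99×10^9)(2.17×10^-7)/(2.44) = 1.60×10^3 N/C.

E ≈ 1.60×10^3 N/C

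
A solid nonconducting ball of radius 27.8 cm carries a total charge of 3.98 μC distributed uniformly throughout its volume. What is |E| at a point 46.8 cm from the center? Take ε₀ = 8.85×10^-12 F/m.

Take a concentric spherical Gaussian surface of radius r = 46.8 cm (r > R, so the entire charge is enclosed).
Q_enc = 3.98 μC = 3.98e-6 C.
Applying ∮E·dA = Q_enc/ε₀ with Φ = E(4πr²):
E = |Q_enc|/(4πε₀r²) = (3.98e-6)/(4π·8.85×10^-12·(0.468)²) = 1.63×10^5 N/C.

|E| = 1.63e5 N/C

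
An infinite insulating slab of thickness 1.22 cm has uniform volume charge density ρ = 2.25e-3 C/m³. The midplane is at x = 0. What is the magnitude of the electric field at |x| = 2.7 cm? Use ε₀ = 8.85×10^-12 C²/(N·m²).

The point |x| = 2.7 cm lies outside the slab (half-thickness 0.0061 m). A symmetric pillbox spanning the full slab encloses Q_enc = ρ·d·A.
Flux = 2EA ⇒ E = |ρ|d/(2ε₀), independent of distance outside.
E = (2.25×10^-3)(0.0122)/(2·8.85×10^-12) = 1.55×10^6 N/C.

E ≈ 1.55×10^6 N/C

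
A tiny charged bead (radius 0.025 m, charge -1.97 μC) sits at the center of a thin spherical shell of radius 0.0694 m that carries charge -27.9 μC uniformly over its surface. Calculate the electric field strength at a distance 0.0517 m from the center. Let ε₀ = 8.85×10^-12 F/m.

E = 6.63e6 V/m

Take a concentric spherical Gaussian surface of radius r = 0.0517 m (between the bodies, 0.025 m < r < 0.0694 m).
The shell at 0.0694 m lies outside the Gaussian surface, so Q_enc = -1.97 μC = -1.97e-6 C.
Applying ∮E·dA = Q_enc/ε₀ with Φ = E(4πr²):
E = |Q_enc|/(4πε₀r²) = (1.97e-6)/(4π·8.85×10^-12·(0.0517)²) = 6.63×10^6 N/C.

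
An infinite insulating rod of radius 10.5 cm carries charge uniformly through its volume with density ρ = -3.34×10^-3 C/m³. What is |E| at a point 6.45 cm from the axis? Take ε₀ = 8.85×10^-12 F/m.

Coaxial Gaussian cylinder, radius r = 6.45 cm, length L (r < R).
Enclosed charge per unit length: λ_enc = ρ·πr² = (-3.34e-3)π(0.0645)² = -4.365×10^-5 C/m.
Since E is radial and uniform over the curved surface, Φ = E·2πrL = Q_enc/ε₀ = λ_enc L/ε₀.
E = |λ_enc|/(2πε₀r) = (4.365e-5)/(2π·8.85×10^-12·0.0645) = 1.22e7 N/C.

|E| = 1.22×10^7 N/C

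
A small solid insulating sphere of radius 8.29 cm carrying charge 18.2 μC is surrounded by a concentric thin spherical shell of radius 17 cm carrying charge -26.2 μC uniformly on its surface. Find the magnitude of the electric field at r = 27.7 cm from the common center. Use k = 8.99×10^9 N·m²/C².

|E| ≈ 9.37×10^5 N/C

Use a concentric Gaussian sphere at r = 27.7 cm (r > 17 cm, enclosing both).
Q_enc = (18.2 μC) + (-26.2 μC) = -8.00×10^-6 C.
Gauss's law: E·4πr² = Q_enc/ε₀.
E = k|Q_enc|/r² = (8.99×10^9)(8.00×10^-6)/(0.277)² = 9.37×10^5 N/C.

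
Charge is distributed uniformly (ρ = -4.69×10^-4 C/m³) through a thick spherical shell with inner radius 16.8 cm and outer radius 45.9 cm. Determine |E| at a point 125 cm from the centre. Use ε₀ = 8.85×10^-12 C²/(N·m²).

By spherical symmetry E is radial; choose a Gaussian sphere of radius r = 125 cm (r > 45.9 cm, enclosing the whole shell).
Q_enc = ρ·(4π/3)(b³ − a³) = (-4.69e-4)·(4π/3)·((0.459)³ − (0.168)³) = -1.807×10^-4 C.
By Gauss's law, ∮E·dA = E·4πr² = Q_enc/ε₀.
E = |Q_enc|/(4πε₀r²) = (1.807×10^-4)/(4π·8.85×10^-12·(1.25)²) = 1.04×10^6 N/C.

E ≈ 1.04×10^6 N/C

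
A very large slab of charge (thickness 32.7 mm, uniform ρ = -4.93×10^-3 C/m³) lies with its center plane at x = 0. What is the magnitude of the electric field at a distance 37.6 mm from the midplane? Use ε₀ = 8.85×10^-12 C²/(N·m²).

E = 9.11×10^6 V/m

The point |x| = 37.6 mm lies outside the slab (half-thickness 0.01635 m). A symmetric pillbox spanning the full slab encloses Q_enc = ρ·d·A.
Flux = 2EA ⇒ E = |ρ|d/(2ε₀), independent of distance outside.
E = (4.93×10^-3)(0.0327)/(2·8.85×10^-12) = 9.11e6 N/C.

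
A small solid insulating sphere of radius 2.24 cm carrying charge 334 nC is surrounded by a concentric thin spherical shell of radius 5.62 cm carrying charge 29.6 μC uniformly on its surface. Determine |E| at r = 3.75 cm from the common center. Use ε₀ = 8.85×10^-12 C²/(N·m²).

E = 2.14e6 N/C

Take a concentric spherical Gaussian surface of radius r = 3.75 cm (between the bodies, 2.24 cm < r < 5.62 cm).
The shell at 5.62 cm lies outside the Gaussian surface, so Q_enc = 334 nC = 3.34×10^-7 C.
Applying ∮E·dA = Q_enc/ε₀ with Φ = E(4πr²):
E = |Q_enc|/(4πε₀r²) = (3.34×10^-7)/(4π·8.85×10^-12·(0.0375)²) = 2.14×10^6 N/C.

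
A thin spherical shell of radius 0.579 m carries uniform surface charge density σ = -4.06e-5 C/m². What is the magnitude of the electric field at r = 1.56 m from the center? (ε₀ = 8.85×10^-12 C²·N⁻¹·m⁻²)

Use a concentric Gaussian sphere at r = 1.56 m (r > 0.579 m).
The entire shell is enclosed: Q_enc = σ·4πR² = (-4.06×10^-5)·4π·(0.579)² = -1.71e-4 C.
Since E is radial and uniform over the Gaussian sphere, Φ = E·4πr² = Q_enc/ε₀.
E = |Q_enc|/(4πε₀r²) = (1.71e-4)/(4π·8.85×10^-12·(1.56)²) = 6.32e5 N/C.

|E| ≈ 6.32×10^5 N/C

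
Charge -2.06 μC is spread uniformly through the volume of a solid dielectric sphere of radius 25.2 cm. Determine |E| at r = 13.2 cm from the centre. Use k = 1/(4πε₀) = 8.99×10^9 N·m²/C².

1.53×10^5 V/m

Use a concentric Gaussian sphere at r = 13.2 cm (r < R).
Only the charge within r is enclosed: Q_enc = Q·(r/R)³ = (-2.06 μC)·(13.2 cm/25.2 cm)³ = -2.961e-7 C.
Gauss's law: E·4πr² = Q_enc/ε₀.
E = k|Q_enc|/r² = (8.99×10^9)(2.961×10^-7)/(0.132)² = 1.53×10^5 N/C.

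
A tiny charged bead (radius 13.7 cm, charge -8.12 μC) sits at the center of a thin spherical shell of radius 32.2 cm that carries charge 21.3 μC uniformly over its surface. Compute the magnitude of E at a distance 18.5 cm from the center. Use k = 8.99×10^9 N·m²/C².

E = 2.13×10^6 N/C

Take a concentric spherical Gaussian surface of radius r = 18.5 cm (between the bodies, 13.7 cm < r < 32.2 cm).
Only the inner charge is enclosed; the outer shell contributes nothing inside itself. Q_enc = -8.12 μC = -8.12×10^-6 C.
Since E is radial and uniform over the Gaussian sphere, Φ = E·4πr² = Q_enc/ε₀.
E = k|Q_enc|/r² = (8.99×10^9)(8.12×10^-6)/(0.185)² = 2.13e6 N/C.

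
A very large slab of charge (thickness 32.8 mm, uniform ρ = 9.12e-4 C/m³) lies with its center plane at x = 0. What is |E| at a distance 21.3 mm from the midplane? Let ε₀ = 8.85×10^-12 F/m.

The point |x| = 21.3 mm lies outside the slab (half-thickness 0.0164 m). A symmetric pillbox spanning the full slab encloses Q_enc = ρ·d·A.
Flux = 2EA ⇒ E = |ρ|d/(2ε₀), independent of distance outside.
E = (9.12×10^-4)(0.0328)/(2·8.85×10^-12) = 1.69×10^6 N/C.

E ≈ 1.69×10^6 N/C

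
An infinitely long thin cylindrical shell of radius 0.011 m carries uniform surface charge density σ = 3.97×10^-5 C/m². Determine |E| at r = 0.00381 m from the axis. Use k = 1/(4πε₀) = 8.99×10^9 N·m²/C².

Choose a coaxial cylinder of radius r = 0.00381 m (arbitrary length L) as the Gaussian surface (r < 0.011 m, inside the shell).
No charge is enclosed, so Gauss's law gives E·2πrL = 0 ⇒ E = 0.

E = 0 (no enclosed charge)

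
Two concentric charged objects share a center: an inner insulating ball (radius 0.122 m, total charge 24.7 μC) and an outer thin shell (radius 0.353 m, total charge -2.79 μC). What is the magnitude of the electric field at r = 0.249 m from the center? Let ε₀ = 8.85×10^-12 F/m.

E ≈ 3.58e6 V/m

Take a concentric spherical Gaussian surface of radius r = 0.249 m (between the bodies, 0.122 m < r < 0.353 m).
Only the inner charge is enclosed; the outer shell contributes nothing inside itself. Q_enc = 24.7 μC = 2.47×10^-5 C.
Since E is radial and uniform over the Gaussian sphere, Φ = E·4πr² = Q_enc/ε₀.
E = |Q_enc|/(4πε₀r²) = (2.47×10^-5)/(4π·8.85×10^-12·(0.249)²) = 3.58e6 N/C.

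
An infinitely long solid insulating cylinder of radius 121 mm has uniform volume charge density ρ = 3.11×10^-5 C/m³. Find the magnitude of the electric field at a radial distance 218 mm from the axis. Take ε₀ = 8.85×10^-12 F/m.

1.18×10^5 N/C

By cylindrical symmetry E is radial; use a coaxial Gaussian cylinder of radius 218 mm and length L (r > 121 mm, full cross-section enclosed).
λ_enc = ρ·πR² = (3.11×10^-5)π(0.121)² = 1.43×10^-6 C/m.
By Gauss's law (flux through the curved wall only), E·2πrL = λ_enc L/ε₀.
E = |λ_enc|/(2πε₀r) = (1.43×10^-6)/(2π·8.85×10^-12·0.218) = 1.18e5 N/C.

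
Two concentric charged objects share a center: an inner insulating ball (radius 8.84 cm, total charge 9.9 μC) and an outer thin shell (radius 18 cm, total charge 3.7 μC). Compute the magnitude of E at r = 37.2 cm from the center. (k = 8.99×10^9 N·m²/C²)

Take a concentric spherical Gaussian surface of radius r = 37.2 cm (r > 18 cm, enclosing both).
Q_enc = (9.9 μC) + (3.7 μC) = 1.36×10^-5 C.
Since E is radial and uniform over the Gaussian sphere, Φ = E·4πr² = Q_enc/ε₀.
E = k|Q_enc|/r² = (8.99×10^9)(1.36×10^-5)/(0.372)² = 8.84×10^5 N/C.

8.84×10^5 N/C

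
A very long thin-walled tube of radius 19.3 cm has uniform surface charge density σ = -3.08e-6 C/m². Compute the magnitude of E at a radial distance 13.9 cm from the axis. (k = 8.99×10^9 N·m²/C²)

Choose a coaxial cylinder of radius r = 13.9 cm (arbitrary length L) as the Gaussian surface (r < 19.3 cm, inside the shell).
No charge is enclosed, so Gauss's law gives E·2πrL = 0 ⇒ E = 0.

E = 0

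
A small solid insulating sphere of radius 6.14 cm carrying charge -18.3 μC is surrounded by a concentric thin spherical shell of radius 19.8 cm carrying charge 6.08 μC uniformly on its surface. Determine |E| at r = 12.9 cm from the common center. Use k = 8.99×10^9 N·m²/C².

Take a concentric spherical Gaussian surface of radius r = 12.9 cm (between the bodies, 6.14 cm < r < 19.8 cm).
The shell at 19.8 cm lies outside the Gaussian surface, so Q_enc = -18.3 μC = -1.83×10^-5 C.
Since E is radial and uniform over the Gaussian sphere, Φ = E·4πr² = Q_enc/ε₀.
E = k|Q_enc|/r² = (8.99×10^9)(1.83×10^-5)/(0.129)² = 9.89e6 N/C.

E = 9.89×10^6 N/C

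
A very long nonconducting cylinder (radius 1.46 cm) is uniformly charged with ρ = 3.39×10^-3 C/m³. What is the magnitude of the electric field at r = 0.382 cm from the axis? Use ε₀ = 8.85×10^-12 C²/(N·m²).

Coaxial Gaussian cylinder, radius r = 0.382 cm, length L (r < R).
Charge inside radius r per length L is ρ·πr²·L, so λ_enc = ρπr² = 1.554×10^-7 C/m.
Applying ∮E·dA = Q_enc/ε₀ with the end caps contributing no flux:
E = |λ_enc|/(2πε₀r) = (1.554×10^-7)/(2π·8.85×10^-12·0.00382) = 7.32×10^5 N/C.

E ≈ 7.32×10^5 N/C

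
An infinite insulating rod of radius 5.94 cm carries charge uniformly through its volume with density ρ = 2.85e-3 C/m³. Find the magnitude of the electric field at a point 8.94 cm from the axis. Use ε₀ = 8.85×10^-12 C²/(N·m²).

E ≈ 6.35×10^6 N/C

Coaxial Gaussian cylinder, radius r = 8.94 cm, length L (r > 5.94 cm, full cross-section enclosed).
λ_enc = ρ·πR² = (2.85×10^-3)π(0.0594)² = 3.159e-5 C/m.
By Gauss's law (flux through the curved wall only), E·2πrL = λ_enc L/ε₀.
E = |λ_enc|/(2πε₀r) = (3.159×10^-5)/(2π·8.85×10^-12·0.0894) = 6.35e6 N/C.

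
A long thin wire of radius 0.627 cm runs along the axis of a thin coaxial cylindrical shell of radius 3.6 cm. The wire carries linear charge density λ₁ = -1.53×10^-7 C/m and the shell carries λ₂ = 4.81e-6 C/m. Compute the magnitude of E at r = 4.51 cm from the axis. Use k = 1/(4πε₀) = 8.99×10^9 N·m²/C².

Coaxial Gaussian cylinder, radius r = 4.51 cm, length L (r > 3.6 cm, enclosing both).
λ_enc = λ₁ + λ₂ = (-1.53×10^-7) + (4.81×10^-6) = 4.657×10^-6 C/m.
Gauss's law: E·2πrL = λ_enc L/ε₀.
E = 2k|λ_enc|/r = 2(8.99×10^9)(4.657e-6)/(0.0451) = 1.86×10^6 N/C.

|E| ≈ 1.86e6 N/C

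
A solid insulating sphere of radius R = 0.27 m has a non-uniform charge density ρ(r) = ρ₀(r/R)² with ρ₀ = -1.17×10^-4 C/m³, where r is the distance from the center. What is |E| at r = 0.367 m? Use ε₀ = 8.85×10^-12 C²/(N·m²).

By spherical symmetry E is radial; choose a Gaussian sphere of radius r = 0.367 m (r > R, all charge enclosed).
Q_enc = 4π ∫₀^R ρ₀(r'/R)^2 r'² dr' = 4πρ₀R³/5 = -5.788×10^-6 C.
By Gauss's law, ∮E·dA = E·4πr² = Q_enc/ε₀.
E = |Q_enc|/(4πε₀r²) = (5.788×10^-6)/(4π·8.85×10^-12·(0.367)²) = 3.86e5 N/C.

|E| ≈ 3.86e5 N/C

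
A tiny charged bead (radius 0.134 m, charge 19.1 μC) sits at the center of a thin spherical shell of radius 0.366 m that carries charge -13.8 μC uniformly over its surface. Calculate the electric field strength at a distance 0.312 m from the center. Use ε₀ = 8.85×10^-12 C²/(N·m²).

Take a concentric spherical Gaussian surface of radius r = 0.312 m (between the bodies, 0.134 m < r < 0.366 m).
The shell at 0.366 m lies outside the Gaussian surface, so Q_enc = 19.1 μC = 1.91e-5 C.
By Gauss's law, ∮E·dA = E·4πr² = Q_enc/ε₀.
E = |Q_enc|/(4πε₀r²) = (1.91×10^-5)/(4π·8.85×10^-12·(0.312)²) = 1.76×10^6 N/C.

1.76×10^6 N/C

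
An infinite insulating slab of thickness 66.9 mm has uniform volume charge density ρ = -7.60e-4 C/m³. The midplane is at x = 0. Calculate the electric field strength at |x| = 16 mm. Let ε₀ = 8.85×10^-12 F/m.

|E| ≈ 1.37×10^6 N/C

By symmetry E is perpendicular to the slab. A Gaussian pillbox from −16 mm to +16 mm (face area A) lies entirely within the slab.
Q_enc = ρ·(2x)·A and flux = 2EA, so 2EA = 2ρxA/ε₀ ⇒ E = |ρ|x/ε₀.
E = (7.60×10^-4)(0.016)/(8.85×10^-12) = 1.37×10^6 N/C.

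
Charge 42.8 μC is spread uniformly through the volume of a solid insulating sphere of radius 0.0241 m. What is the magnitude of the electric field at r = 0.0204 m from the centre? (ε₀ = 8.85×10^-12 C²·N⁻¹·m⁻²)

E = 5.61×10^8 N/C

Use a concentric Gaussian sphere at r = 0.0204 m (r < R).
Only the charge within r is enclosed: Q_enc = Q·(r/R)³ = (42.8 μC)·(0.0204 m/0.0241 m)³ = 2.596e-5 C.
Applying ∮E·dA = Q_enc/ε₀ with Φ = E(4πr²):
E = |Q_enc|/(4πε₀r²) = (2.596×10^-5)/(4π·8.85×10^-12·(0.0204)²) = 5.61×10^8 N/C.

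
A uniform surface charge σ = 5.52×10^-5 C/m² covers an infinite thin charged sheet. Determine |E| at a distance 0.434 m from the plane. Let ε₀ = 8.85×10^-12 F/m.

E ≈ 3.12×10^6 N/C

The symmetry is planar: E is normal to the sheet and the same magnitude on both sides. Take a pillbox straddling the sheet with end-cap area A.
Flux Φ = 2EA and Q_enc = σA, so 2EA = σA/ε₀ ⇒ E = |σ|/(2ε₀), independent of distance.
E = |σ|/(2ε₀) = (5.52e-5)/(2·8.85×10^-12) = 3.12×10^6 N/C.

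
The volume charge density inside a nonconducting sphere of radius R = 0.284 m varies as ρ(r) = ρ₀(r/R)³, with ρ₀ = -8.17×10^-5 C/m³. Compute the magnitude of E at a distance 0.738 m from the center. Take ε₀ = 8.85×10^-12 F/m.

Symmetry ⇒ E = E(r) r̂. Gaussian sphere of radius r = 0.738 m (r > R, all charge enclosed).
Q_enc = 4π ∫₀^R ρ₀(r'/R)^3 r'² dr' = 4πρ₀R³/6 = -3.92×10^-6 C.
Gauss's law: E·4πr² = Q_enc/ε₀.
E = |Q_enc|/(4πε₀r²) = (3.92e-6)/(4π·8.85×10^-12·(0.738)²) = 6.47e4 N/C.

|E| ≈ 6.47×10^4 V/m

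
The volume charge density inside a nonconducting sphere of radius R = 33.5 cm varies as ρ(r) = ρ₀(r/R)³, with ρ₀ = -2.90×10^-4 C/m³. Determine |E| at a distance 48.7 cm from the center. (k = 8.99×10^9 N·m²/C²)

By spherical symmetry E is radial; choose a Gaussian sphere of radius r = 48.7 cm (r > R, all charge enclosed).
Q_enc = 4π ∫₀^R ρ₀(r'/R)^3 r'² dr' = 4πρ₀R³/6 = -2.283e-5 C.
Since E is radial and uniform over the Gaussian sphere, Φ = E·4πr² = Q_enc/ε₀.
E = k|Q_enc|/r² = (8.99×10^9)(2.283e-5)/(0.487)² = 8.66×10^5 N/C.

E = 8.66×10^5 N/C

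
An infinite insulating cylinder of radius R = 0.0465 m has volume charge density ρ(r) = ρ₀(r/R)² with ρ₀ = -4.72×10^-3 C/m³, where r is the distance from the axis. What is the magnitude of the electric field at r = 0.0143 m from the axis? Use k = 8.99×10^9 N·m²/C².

Take a coaxial cylindrical Gaussian surface of radius r = 0.0143 m and length L (r < R).
Integrating ρ over the cross-section to radius r: λ_enc = (2πρ₀/R²) ∫₀^r r'^3 dr' = 2πρ₀ r^4/(4·R²) = -1.434×10^-7 C/m.
Applying ∮E·dA = Q_enc/ε₀ with the end caps contributing no flux:
E = 2k|λ_enc|/r = 2(8.99×10^9)(1.434×10^-7)/(0.0143) = 1.80e5 N/C.

E ≈ 1.80e5 N/C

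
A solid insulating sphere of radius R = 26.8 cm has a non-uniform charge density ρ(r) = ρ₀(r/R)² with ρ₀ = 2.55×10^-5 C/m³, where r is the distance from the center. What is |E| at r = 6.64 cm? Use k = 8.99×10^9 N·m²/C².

Symmetry ⇒ E = E(r) r̂. Gaussian sphere of radius r = 6.64 cm (r < R).
Q_enc = ∫₀^r ρ(r')·4πr'² dr' = (4πρ₀/R²) ∫₀^r r'^4 dr' = 4πρ₀ r^5/(5·R²) = 1.152e-9 C.
Applying ∮E·dA = Q_enc/ε₀ with Φ = E(4πr²):
E = k|Q_enc|/r² = (8.99×10^9)(1.152e-9)/(0.0664)² = 2.35×10^3 N/C.

|E| = 2.35e3 N/C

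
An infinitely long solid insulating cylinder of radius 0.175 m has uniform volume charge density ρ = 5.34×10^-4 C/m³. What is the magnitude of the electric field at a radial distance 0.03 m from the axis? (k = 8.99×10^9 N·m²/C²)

|E| ≈ 9.05×10^5 V/m

By cylindrical symmetry E is radial; use a coaxial Gaussian cylinder of radius 0.03 m and length L (r < R).
Charge inside radius r per length L is ρ·πr²·L, so λ_enc = ρπr² = 1.51×10^-6 C/m.
Applying ∮E·dA = Q_enc/ε₀ with the end caps contributing no flux:
E = 2k|λ_enc|/r = 2(8.99×10^9)(1.51×10^-6)/(0.03) = 9.05×10^5 N/C.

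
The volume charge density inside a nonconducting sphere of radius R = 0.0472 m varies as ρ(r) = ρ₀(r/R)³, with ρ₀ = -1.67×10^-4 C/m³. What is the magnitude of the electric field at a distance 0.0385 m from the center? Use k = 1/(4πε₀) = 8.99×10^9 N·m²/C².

6.57×10^4 V/m

By spherical symmetry E is radial; choose a Gaussian sphere of radius r = 0.0385 m (r < R).
Q_enc = ∫₀^r ρ(r')·4πr'² dr' = (4πρ₀/R³) ∫₀^r r'^5 dr' = 4πρ₀ r^6/(6·R³) = -1.083e-8 C.
By Gauss's law, ∮E·dA = E·4πr² = Q_enc/ε₀.
E = k|Q_enc|/r² = (8.99×10^9)(1.083×10^-8)/(0.0385)² = 6.57×10^4 N/C.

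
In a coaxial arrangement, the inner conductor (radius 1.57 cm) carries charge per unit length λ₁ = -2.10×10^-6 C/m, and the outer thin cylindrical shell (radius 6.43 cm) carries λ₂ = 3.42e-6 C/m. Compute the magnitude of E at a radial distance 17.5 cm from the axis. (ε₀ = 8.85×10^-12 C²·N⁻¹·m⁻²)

E = 1.36×10^5 N/C

Coaxial Gaussian cylinder, radius r = 17.5 cm, length L (r > 6.43 cm, enclosing both).
λ_enc = λ₁ + λ₂ = (-2.10e-6) + (3.42×10^-6) = 1.32e-6 C/m.
By Gauss's law (flux through the curved wall only), E·2πrL = λ_enc L/ε₀.
E = |λ_enc|/(2πε₀r) = (1.32×10^-6)/(2π·8.85×10^-12·0.175) = 1.36×10^5 N/C.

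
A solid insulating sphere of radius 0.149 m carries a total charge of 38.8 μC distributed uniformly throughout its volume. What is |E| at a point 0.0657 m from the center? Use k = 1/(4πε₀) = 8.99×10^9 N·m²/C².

E ≈ 6.93×10^6 V/m

Symmetry ⇒ E = E(r) r̂. Gaussian sphere of radius r = 0.0657 m (r < R).
Only the charge within r is enclosed: Q_enc = Q·(r/R)³ = (38.8 μC)·(0.0657 m/0.149 m)³ = 3.326×10^-6 C.
By Gauss's law, ∮E·dA = E·4πr² = Q_enc/ε₀.
E = k|Q_enc|/r² = (8.99×10^9)(3.326e-6)/(0.0657)² = 6.93×10^6 N/C.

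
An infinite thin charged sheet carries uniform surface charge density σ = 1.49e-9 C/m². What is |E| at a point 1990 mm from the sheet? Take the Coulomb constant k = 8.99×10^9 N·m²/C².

Choose a cylindrical pillbox piercing the sheet, end faces (area A) parallel to it.
Only the two end caps contribute flux: Φ = 2EA. With Q_enc = σA, Gauss's law gives E = |σ|/(2ε₀).
E = 2πk|σ| = 2π(8.99×10^9)(1.49×10^-9) = 84.2 N/C.

|E| = 84.2 N/C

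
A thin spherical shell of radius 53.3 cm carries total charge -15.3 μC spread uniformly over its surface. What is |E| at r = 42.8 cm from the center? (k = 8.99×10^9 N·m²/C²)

E = 0 (no enclosed charge)

By spherical symmetry E is radial; choose a Gaussian sphere of radius r = 42.8 cm (inside the shell, r < 53.3 cm).
No charge lies within this surface, so Q_enc = 0 and Gauss's law gives E·4πr² = 0 ⇒ E = 0.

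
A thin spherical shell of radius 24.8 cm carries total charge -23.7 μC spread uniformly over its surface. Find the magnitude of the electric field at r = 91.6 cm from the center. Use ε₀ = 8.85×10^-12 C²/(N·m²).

By spherical symmetry E is radial; choose a Gaussian sphere of radius r = 91.6 cm (r > 24.8 cm).
The entire shell is enclosed: Q_enc = -2.37×10^-5 C.
Applying ∮E·dA = Q_enc/ε₀ with Φ = E(4πr²):
E = |Q_enc|/(4πε₀r²) = (2.37×10^-5)/(4π·8.85×10^-12·(0.916)²) = 2.54×10^5 N/C.

E ≈ 2.54e5 N/C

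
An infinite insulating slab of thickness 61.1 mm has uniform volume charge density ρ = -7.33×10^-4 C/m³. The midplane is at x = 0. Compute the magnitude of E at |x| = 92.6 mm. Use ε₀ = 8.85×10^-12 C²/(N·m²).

E ≈ 2.53×10^6 N/C

The point |x| = 92.6 mm lies outside the slab (half-thickness 0.03055 m). A symmetric pillbox spanning the full slab encloses Q_enc = ρ·d·A.
Flux = 2EA ⇒ E = |ρ|d/(2ε₀), independent of distance outside.
E = (7.33e-4)(0.0611)/(2·8.85×10^-12) = 2.53×10^6 N/C.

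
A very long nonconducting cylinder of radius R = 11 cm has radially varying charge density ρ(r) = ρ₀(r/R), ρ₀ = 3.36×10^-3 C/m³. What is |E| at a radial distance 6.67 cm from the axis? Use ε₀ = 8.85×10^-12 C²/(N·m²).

|E| ≈ 5.12e6 V/m

Coaxial Gaussian cylinder, radius r = 6.67 cm, length L (r < R).
λ_enc = ∫₀^r ρ(r')·2πr' dr' = (2πρ₀/R)·r^3/3 = 1.898e-5 C/m.
By Gauss's law (flux through the curved wall only), E·2πrL = λ_enc L/ε₀.
E = |λ_enc|/(2πε₀r) = (1.898×10^-5)/(2π·8.85×10^-12·0.0667) = 5.12e6 N/C.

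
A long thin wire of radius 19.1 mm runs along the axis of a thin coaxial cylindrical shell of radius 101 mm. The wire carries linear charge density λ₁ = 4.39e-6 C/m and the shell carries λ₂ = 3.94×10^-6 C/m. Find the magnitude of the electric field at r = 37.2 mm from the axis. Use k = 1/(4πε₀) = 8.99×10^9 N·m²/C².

E ≈ 2.12×10^6 N/C

By cylindrical symmetry E is radial; use a coaxial Gaussian cylinder of radius 37.2 mm and length L (between the conductors, 19.1 mm < r < 101 mm).
Only the inner wire is enclosed; the outer shell contributes nothing inside itself. λ_enc = λ₁ = 4.39×10^-6 C/m.
Gauss's law: E·2πrL = λ_enc L/ε₀.
E = 2k|λ_enc|/r = 2(8.99×10^9)(4.39×10^-6)/(0.0372) = 2.12×10^6 N/C.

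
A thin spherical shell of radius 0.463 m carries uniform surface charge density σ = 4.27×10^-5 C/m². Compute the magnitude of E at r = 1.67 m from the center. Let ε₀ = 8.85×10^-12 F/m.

Symmetry ⇒ E = E(r) r̂. Gaussian sphere of radius r = 1.67 m (r > 0.463 m).
The entire shell is enclosed: Q_enc = σ·4πR² = (4.27×10^-5)·4π·(0.463)² = 1.15×10^-4 C.
By Gauss's law, ∮E·dA = E·4πr² = Q_enc/ε₀.
E = |Q_enc|/(4πε₀r²) = (1.15e-4)/(4π·8.85×10^-12·(1.67)²) = 3.71×10^5 N/C.

E = 3.71×10^5 N/C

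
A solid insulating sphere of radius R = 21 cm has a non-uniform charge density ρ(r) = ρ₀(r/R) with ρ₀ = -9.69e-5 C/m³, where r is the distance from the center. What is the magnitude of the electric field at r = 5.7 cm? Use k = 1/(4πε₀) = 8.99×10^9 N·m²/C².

Use a concentric Gaussian sphere at r = 5.7 cm (r < R).
Integrate the density: Q_enc = 4π ∫₀^r ρ₀(r'/R)^1 r'² dr' = 4πρ₀ r^4/(4·R) = -1.53e-8 C.
Applying ∮E·dA = Q_enc/ε₀ with Φ = E(4πr²):
E = k|Q_enc|/r² = (8.99×10^9)(1.53×10^-8)/(0.057)² = 4.23e4 N/C.

4.23×10^4 N/C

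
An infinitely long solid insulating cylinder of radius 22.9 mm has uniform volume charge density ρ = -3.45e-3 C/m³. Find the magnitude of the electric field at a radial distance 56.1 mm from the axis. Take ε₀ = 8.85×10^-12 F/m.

1.82×10^6 V/m

By cylindrical symmetry E is radial; use a coaxial Gaussian cylinder of radius 56.1 mm and length L (r > 22.9 mm, full cross-section enclosed).
λ_enc = ρ·πR² = (-3.45e-3)π(0.0229)² = -5.684×10^-6 C/m.
Gauss's law: E·2πrL = λ_enc L/ε₀.
E = |λ_enc|/(2πε₀r) = (5.684×10^-6)/(2π·8.85×10^-12·0.0561) = 1.82×10^6 N/C.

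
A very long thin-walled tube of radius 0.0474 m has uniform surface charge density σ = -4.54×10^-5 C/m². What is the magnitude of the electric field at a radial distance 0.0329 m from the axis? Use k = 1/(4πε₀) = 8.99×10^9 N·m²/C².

E = 0

Coaxial Gaussian cylinder, radius r = 0.0329 m, length L (r < 0.0474 m, inside the shell).
No charge is enclosed, so Gauss's law gives E·2πrL = 0 ⇒ E = 0.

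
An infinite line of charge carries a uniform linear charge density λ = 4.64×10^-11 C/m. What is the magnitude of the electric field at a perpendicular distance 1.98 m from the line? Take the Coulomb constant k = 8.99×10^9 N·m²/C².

Coaxial Gaussian cylinder, radius r = 1.98 m, length L.
Q_enc = λL, so λ_enc = 4.64×10^-11 C/m.
By Gauss's law (flux through the curved wall only), E·2πrL = λ_enc L/ε₀.
E = 2k|λ_enc|/r = 2(8.99×10^9)(4.64×10^-11)/(1.98) = 0.421 N/C.

0.421 V/m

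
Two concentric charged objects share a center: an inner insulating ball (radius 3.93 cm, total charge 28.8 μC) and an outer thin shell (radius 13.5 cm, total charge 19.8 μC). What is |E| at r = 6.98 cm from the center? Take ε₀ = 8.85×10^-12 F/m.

E = 5.32×10^7 N/C

By spherical symmetry E is radial; choose a Gaussian sphere of radius r = 6.98 cm (between the bodies, 3.93 cm < r < 13.5 cm).
The shell at 13.5 cm lies outside the Gaussian surface, so Q_enc = 28.8 μC = 2.88×10^-5 C.
Applying ∮E·dA = Q_enc/ε₀ with Φ = E(4πr²):
E = |Q_enc|/(4πε₀r²) = (2.88×10^-5)/(4π·8.85×10^-12·(0.0698)²) = 5.32e7 N/C.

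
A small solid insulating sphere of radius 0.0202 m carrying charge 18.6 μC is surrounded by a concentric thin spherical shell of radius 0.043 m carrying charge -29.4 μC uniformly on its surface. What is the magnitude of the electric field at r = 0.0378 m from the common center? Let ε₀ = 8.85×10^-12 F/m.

E ≈ 1.17×10^8 N/C

By spherical symmetry E is radial; choose a Gaussian sphere of radius r = 0.0378 m (between the bodies, 0.0202 m < r < 0.043 m).
Only the inner charge is enclosed; the outer shell contributes nothing inside itself. Q_enc = 18.6 μC = 1.86e-5 C.
By Gauss's law, ∮E·dA = E·4πr² = Q_enc/ε₀.
E = |Q_enc|/(4πε₀r²) = (1.86×10^-5)/(4π·8.85×10^-12·(0.0378)²) = 1.17e8 N/C.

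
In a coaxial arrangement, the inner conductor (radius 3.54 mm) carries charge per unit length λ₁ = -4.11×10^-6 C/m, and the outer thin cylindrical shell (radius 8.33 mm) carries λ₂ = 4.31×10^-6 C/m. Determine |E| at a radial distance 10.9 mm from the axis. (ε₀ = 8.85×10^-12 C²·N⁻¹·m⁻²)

By cylindrical symmetry E is radial; use a coaxial Gaussian cylinder of radius 10.9 mm and length L (r > 8.33 mm, enclosing both).
λ_enc = λ₁ + λ₂ = (-4.11×10^-6) + (4.31×10^-6) = 2.00×10^-7 C/m.
Since E is radial and uniform over the curved surface, Φ = E·2πrL = Q_enc/ε₀ = λ_enc L/ε₀.
E = |λ_enc|/(2πε₀r) = (2.00×10^-7)/(2π·8.85×10^-12·0.0109) = 3.30×10^5 N/C.

E = 3.30e5 V/m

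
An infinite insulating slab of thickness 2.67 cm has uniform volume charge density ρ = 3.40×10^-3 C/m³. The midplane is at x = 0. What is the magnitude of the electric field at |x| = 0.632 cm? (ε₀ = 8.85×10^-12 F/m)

By symmetry E is perpendicular to the slab. A Gaussian pillbox from −0.632 cm to +0.632 cm (face area A) lies entirely within the slab.
Q_enc = ρ·(2x)·A and flux = 2EA, so 2EA = 2ρxA/ε₀ ⇒ E = |ρ|x/ε₀.
E = (3.40×10^-3)(0.00632)/(8.85×10^-12) = 2.43×10^6 N/C.

|E| ≈ 2.43×10^6 V/m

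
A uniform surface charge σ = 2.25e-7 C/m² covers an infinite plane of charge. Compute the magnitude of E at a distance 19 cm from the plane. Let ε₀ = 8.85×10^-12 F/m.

|E| = 1.27e4 V/m

Choose a cylindrical pillbox piercing the sheet, end faces (area A) parallel to it.
Flux Φ = 2EA and Q_enc = σA, so 2EA = σA/ε₀ ⇒ E = |σ|/(2ε₀), independent of distance.
E = |σ|/(2ε₀) = (2.25×10^-7)/(2·8.85×10^-12) = 1.27×10^4 N/C.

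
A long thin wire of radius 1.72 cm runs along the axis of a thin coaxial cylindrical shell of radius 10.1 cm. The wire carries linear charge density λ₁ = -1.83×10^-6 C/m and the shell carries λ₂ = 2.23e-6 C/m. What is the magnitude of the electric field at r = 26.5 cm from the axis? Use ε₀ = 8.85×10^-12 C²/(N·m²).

|E| ≈ 2.71e4 N/C

Choose a coaxial cylinder of radius r = 26.5 cm (arbitrary length L) as the Gaussian surface (r > 10.1 cm, enclosing both).
λ_enc = λ₁ + λ₂ = (-1.83×10^-6) + (2.23e-6) = 4.00×10^-7 C/m.
Since E is radial and uniform over the curved surface, Φ = E·2πrL = Q_enc/ε₀ = λ_enc L/ε₀.
E = |λ_enc|/(2πε₀r) = (4.00×10^-7)/(2π·8.85×10^-12·0.265) = 2.71×10^4 N/C.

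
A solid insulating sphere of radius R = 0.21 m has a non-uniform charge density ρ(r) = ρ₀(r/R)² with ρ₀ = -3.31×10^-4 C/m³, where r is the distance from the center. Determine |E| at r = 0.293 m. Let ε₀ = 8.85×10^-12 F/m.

|E| = 8.07×10^5 N/C

By spherical symmetry E is radial; choose a Gaussian sphere of radius r = 0.293 m (r > R, all charge enclosed).
Q_enc = 4π ∫₀^R ρ₀(r'/R)^2 r'² dr' = 4πρ₀R³/5 = -7.704×10^-6 C.
Applying ∮E·dA = Q_enc/ε₀ with Φ = E(4πr²):
E = |Q_enc|/(4πε₀r²) = (7.704e-6)/(4π·8.85×10^-12·(0.293)²) = 8.07e5 N/C.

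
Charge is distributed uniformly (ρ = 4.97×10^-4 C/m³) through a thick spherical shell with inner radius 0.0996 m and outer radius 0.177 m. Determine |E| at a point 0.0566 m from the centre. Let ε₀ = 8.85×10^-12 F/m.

E = 0

By spherical symmetry E is radial; choose a Gaussian sphere of radius r = 0.0566 m (r < 0.0996 m, inside the empty cavity).
No charge is enclosed, so by Gauss's law E·4πr² = 0 ⇒ E = 0.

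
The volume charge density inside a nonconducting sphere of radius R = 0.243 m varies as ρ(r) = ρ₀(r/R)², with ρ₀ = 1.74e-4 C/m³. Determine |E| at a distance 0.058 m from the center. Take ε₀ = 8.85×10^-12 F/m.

Use a concentric Gaussian sphere at r = 0.058 m (r < R).
Q_enc = ∫₀^r ρ(r')·4πr'² dr' = (4πρ₀/R²) ∫₀^r r'^4 dr' = 4πρ₀ r^5/(5·R²) = 4.861×10^-9 C.
Since E is radial and uniform over the Gaussian sphere, Φ = E·4πr² = Q_enc/ε₀.
E = |Q_enc|/(4πε₀r²) = (4.861×10^-9)/(4π·8.85×10^-12·(0.058)²) = 1.30×10^4 N/C.

|E| = 1.30×10^4 N/C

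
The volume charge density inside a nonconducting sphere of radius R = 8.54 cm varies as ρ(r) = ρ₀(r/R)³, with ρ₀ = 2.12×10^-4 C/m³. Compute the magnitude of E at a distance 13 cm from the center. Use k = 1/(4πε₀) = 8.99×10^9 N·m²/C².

E ≈ 1.47×10^5 N/C

Take a concentric spherical Gaussian surface of radius r = 13 cm (r > R, all charge enclosed).
Q_enc = 4π ∫₀^R ρ₀(r'/R)^3 r'² dr' = 4πρ₀R³/6 = 2.765e-7 C.
Gauss's law: E·4πr² = Q_enc/ε₀.
E = k|Q_enc|/r² = (8.99×10^9)(2.765×10^-7)/(0.13)² = 1.47×10^5 N/C.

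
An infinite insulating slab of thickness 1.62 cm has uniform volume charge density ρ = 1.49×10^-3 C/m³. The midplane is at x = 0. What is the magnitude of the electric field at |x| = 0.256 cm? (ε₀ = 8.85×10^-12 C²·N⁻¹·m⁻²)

|E| = 4.31e5 N/C

By symmetry E is perpendicular to the slab. A Gaussian pillbox from −0.256 cm to +0.256 cm (face area A) lies entirely within the slab.
Q_enc = ρ·(2x)·A and flux = 2EA, so 2EA = 2ρxA/ε₀ ⇒ E = |ρ|x/ε₀.
E = (1.49e-3)(0.00256)/(8.85×10^-12) = 4.31×10^5 N/C.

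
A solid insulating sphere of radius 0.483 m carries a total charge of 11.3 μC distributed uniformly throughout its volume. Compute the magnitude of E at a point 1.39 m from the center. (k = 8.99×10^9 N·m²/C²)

5.26×10^4 V/m

Take a concentric spherical Gaussian surface of radius r = 1.39 m (r > R, so the entire charge is enclosed).
Q_enc = 11.3 μC = 1.13×10^-5 C.
By Gauss's law, ∮E·dA = E·4πr² = Q_enc/ε₀.
E = k|Q_enc|/r² = (8.99×10^9)(1.13e-5)/(1.39)² = 5.26×10^4 N/C.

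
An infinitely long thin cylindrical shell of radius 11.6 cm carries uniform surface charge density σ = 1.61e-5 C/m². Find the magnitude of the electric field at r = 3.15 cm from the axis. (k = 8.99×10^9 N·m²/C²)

By cylindrical symmetry E is radial; use a coaxial Gaussian cylinder of radius 3.15 cm and length L (r < 11.6 cm, inside the shell).
No charge is enclosed, so Gauss's law gives E·2πrL = 0 ⇒ E = 0.

E = 0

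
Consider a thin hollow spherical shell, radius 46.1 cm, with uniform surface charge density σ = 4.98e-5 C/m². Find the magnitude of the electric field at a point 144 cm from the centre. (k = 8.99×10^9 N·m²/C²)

|E| ≈ 5.77×10^5 V/m

Symmetry ⇒ E = E(r) r̂. Gaussian sphere of radius r = 144 cm (r > 46.1 cm).
The entire shell is enclosed: Q_enc = σ·4πR² = (4.98×10^-5)·4π·(0.461)² = 1.33×10^-4 C.
Gauss's law: E·4πr² = Q_enc/ε₀.
E = k|Q_enc|/r² = (8.99×10^9)(1.33e-4)/(1.44)² = 5.77×10^5 N/C.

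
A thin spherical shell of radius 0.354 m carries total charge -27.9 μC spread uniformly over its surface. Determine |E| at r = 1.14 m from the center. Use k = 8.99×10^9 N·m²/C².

Take a concentric spherical Gaussian surface of radius r = 1.14 m (r > 0.354 m).
The entire shell is enclosed: Q_enc = -2.79e-5 C.
By Gauss's law, ∮E·dA = E·4πr² = Q_enc/ε₀.
E = k|Q_enc|/r² = (8.99×10^9)(2.79×10^-5)/(1.14)² = 1.93e5 N/C.

1.93×10^5 V/m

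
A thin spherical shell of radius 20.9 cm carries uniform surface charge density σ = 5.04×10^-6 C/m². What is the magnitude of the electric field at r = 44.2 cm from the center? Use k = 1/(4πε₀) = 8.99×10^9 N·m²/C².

Use a concentric Gaussian sphere at r = 44.2 cm (r > 20.9 cm).
The entire shell is enclosed: Q_enc = σ·4πR² = (5.04×10^-6)·4π·(0.209)² = 2.767×10^-6 C.
Since E is radial and uniform over the Gaussian sphere, Φ = E·4πr² = Q_enc/ε₀.
E = k|Q_enc|/r² = (8.99×10^9)(2.767e-6)/(0.442)² = 1.27×10^5 N/C.

|E| = 1.27e5 N/C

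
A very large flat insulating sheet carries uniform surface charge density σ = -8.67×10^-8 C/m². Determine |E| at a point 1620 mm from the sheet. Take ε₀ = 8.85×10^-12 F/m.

The symmetry is planar: E is normal to the sheet and the same magnitude on both sides. Take a pillbox straddling the sheet with end-cap area A.
Flux Φ = 2EA and Q_enc = σA, so 2EA = σA/ε₀ ⇒ E = |σ|/(2ε₀), independent of distance.
E = |σ|/(2ε₀) = (8.67×10^-8)/(2·8.85×10^-12) = 4.90e3 N/C.

E = 4.90×10^3 N/C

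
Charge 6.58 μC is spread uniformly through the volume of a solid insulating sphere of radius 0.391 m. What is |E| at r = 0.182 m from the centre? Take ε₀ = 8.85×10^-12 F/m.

Symmetry ⇒ E = E(r) r̂. Gaussian sphere of radius r = 0.182 m (r < R).
For a uniform sphere the enclosed fraction is (r/R)³, so Q_enc = (6.58 μC)(0.182/0.391)³ = 6.636e-7 C.
Applying ∮E·dA = Q_enc/ε₀ with Φ = E(4πr²):
E = |Q_enc|/(4πε₀r²) = (6.636e-7)/(4π·8.85×10^-12·(0.182)²) = 1.80e5 N/C.

|E| ≈ 1.80e5 V/m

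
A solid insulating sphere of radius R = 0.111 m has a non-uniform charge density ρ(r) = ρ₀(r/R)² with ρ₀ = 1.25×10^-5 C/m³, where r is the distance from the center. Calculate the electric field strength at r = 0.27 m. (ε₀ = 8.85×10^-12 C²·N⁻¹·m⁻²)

|E| = 5.30×10^3 N/C

By spherical symmetry E is radial; choose a Gaussian sphere of radius r = 0.27 m (r > R, all charge enclosed).
Q_enc = 4π ∫₀^R ρ₀(r'/R)^2 r'² dr' = 4πρ₀R³/5 = 4.297×10^-8 C.
Gauss's law: E·4πr² = Q_enc/ε₀.
E = |Q_enc|/(4πε₀r²) = (4.297×10^-8)/(4π·8.85×10^-12·(0.27)²) = 5.30×10^3 N/C.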